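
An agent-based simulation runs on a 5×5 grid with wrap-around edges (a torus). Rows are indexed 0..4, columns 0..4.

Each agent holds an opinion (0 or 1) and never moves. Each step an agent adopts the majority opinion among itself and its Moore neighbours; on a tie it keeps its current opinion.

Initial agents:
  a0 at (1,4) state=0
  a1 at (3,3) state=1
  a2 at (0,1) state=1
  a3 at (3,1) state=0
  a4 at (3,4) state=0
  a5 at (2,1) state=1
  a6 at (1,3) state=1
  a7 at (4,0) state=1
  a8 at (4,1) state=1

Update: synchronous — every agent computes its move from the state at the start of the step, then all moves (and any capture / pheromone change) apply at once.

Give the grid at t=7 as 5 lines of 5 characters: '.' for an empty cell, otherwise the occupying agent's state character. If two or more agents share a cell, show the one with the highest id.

.1...
...10
.1...
.1.11
11...

t=1: a0@(1,4):0 a1@(3,3):1 a2@(0,1):1 a3@(3,1):1 a4@(3,4):1 a5@(2,1):1 a6@(1,3):1 a7@(4,0):1 a8@(4,1):1
t=2: (unchanged — steady state)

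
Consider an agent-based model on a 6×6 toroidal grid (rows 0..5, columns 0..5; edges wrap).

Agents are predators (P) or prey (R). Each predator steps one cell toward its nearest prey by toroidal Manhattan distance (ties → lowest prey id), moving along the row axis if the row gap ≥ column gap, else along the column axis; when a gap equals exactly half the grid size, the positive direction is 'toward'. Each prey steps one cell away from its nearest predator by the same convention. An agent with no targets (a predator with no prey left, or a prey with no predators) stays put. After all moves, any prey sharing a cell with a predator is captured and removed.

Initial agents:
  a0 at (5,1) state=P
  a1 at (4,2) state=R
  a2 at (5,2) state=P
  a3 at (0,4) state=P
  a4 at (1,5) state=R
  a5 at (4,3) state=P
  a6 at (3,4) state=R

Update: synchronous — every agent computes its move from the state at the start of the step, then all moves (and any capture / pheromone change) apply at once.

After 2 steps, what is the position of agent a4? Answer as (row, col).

(3, 5)

t=1: a0@(4,1):P a1@(3,2):R a2@(4,2):P a3@(1,4):P a4@(2,5):R a5@(4,2):P a6@(2,4):R
t=2: a0@(3,1):P a1@(2,2):R a2@(3,2):P a3@(2,4):P a4@(3,5):R a5@(3,2):P a6@(3,4):R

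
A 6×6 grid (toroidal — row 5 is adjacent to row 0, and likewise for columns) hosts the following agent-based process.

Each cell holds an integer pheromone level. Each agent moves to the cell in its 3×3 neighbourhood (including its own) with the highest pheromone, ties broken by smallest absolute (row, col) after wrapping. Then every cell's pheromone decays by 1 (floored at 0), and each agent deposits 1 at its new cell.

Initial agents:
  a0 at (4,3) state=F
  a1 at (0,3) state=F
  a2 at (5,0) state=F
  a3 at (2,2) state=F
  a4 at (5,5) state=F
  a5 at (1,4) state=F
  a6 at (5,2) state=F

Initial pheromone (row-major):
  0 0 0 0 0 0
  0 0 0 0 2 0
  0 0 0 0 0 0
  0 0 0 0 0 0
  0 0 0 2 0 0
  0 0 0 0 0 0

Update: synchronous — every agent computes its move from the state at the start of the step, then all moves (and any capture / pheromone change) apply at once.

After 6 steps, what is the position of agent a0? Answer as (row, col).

(4, 3)

t=1: a0@(4,3) a1@(1,4) a2@(0,0) a3@(1,1) a4@(0,0) a5@(1,4) a6@(4,3) | pheromone: 2 0 0 0 0 0 / 0 1 0 0 3 0 / 0 0 0 0 0 0 / 0 0 0 0 0 0 / 0 0 0 3 0 0 / 0 0 0 0 0 0
t=2: a0@(4,3) a1@(1,4) a2@(0,0) a3@(0,0) a4@(0,0) a5@(1,4) a6@(4,3) | pheromone: 4 0 0 0 0 0 / 0 0 0 0 4 0 / 0 0 0 0 0 0 / 0 0 0 0 0 0 / 0 0 0 4 0 0 / 0 0 0 0 0 0
t=3: a0@(4,3) a1@(1,4) a2@(0,0) a3@(0,0) a4@(0,0) a5@(1,4) a6@(4,3) | pheromone: 6 0 0 0 0 0 / 0 0 0 0 5 0 / 0 0 0 0 0 0 / 0 0 0 0 0 0 / 0 0 0 5 0 0 / 0 0 0 0 0 0
t=4: a0@(4,3) a1@(1,4) a2@(0,0) a3@(0,0) a4@(0,0) a5@(1,4) a6@(4,3) | pheromone: 8 0 0 0 0 0 / 0 0 0 0 6 0 / 0 0 0 0 0 0 / 0 0 0 0 0 0 / 0 0 0 6 0 0 / 0 0 0 0 0 0
t=5: a0@(4,3) a1@(1,4) a2@(0,0) a3@(0,0) a4@(0,0) a5@(1,4) a6@(4,3) | pheromone: 10 0 0 0 0 0 / 0 0 0 0 7 0 / 0 0 0 0 0 0 / 0 0 0 0 0 0 / 0 0 0 7 0 0 / 0 0 0 0 0 0
t=6: a0@(4,3) a1@(1,4) a2@(0,0) a3@(0,0) a4@(0,0) a5@(1,4) a6@(4,3) | pheromone: 12 0 0 0 0 0 / 0 0 0 0 8 0 / 0 0 0 0 0 0 / 0 0 0 0 0 0 / 0 0 0 8 0 0 / 0 0 0 0 0 0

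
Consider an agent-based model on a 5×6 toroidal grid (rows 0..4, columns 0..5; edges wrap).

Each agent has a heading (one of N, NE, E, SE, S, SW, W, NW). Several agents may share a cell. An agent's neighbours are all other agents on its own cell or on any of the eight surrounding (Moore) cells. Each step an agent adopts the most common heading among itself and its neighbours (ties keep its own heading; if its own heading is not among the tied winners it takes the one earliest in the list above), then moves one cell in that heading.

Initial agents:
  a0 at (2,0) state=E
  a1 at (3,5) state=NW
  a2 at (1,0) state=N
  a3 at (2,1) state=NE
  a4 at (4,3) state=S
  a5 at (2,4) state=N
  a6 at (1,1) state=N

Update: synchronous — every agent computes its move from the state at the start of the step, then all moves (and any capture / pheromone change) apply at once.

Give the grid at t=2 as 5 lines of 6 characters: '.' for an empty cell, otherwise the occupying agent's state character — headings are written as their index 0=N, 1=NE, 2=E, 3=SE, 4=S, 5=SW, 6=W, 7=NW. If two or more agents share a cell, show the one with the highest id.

00..0.
...4..
......
......
00....

t=1: a0@(1,0):N a1@(2,4):NW a2@(0,0):N a3@(1,1):N a4@(0,3):S a5@(1,4):N a6@(0,1):N
t=2: a0@(0,0):N a1@(1,3):NW a2@(4,0):N a3@(0,1):N a4@(1,3):S a5@(0,4):N a6@(4,1):N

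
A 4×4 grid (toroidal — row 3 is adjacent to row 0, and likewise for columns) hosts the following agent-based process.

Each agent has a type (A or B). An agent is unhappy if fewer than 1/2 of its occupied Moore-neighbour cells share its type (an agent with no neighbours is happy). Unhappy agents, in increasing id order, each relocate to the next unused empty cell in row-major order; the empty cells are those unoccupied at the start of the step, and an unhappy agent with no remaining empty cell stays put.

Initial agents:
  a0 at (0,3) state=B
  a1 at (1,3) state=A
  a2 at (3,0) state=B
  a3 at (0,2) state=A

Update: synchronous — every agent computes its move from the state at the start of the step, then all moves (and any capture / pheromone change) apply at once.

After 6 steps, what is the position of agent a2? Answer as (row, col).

t=1: a0@(0,0):B a1@(1,3):A a2@(3,0):B a3@(0,2):A
t=2: (unchanged — steady state)

(3, 0)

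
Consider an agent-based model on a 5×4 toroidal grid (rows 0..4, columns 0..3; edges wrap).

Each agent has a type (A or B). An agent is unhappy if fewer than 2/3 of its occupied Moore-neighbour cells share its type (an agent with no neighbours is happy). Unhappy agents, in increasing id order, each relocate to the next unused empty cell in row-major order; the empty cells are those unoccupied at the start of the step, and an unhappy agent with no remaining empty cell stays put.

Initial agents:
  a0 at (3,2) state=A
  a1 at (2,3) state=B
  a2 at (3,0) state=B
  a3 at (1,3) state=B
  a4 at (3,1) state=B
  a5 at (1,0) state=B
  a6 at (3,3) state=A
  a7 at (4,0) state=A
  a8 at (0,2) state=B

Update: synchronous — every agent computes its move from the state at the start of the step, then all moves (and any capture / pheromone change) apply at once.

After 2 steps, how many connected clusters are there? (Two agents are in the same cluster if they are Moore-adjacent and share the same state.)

t=1: a0@(0,0):A a1@(0,1):B a2@(0,3):B a3@(1,3):B a4@(1,1):B a5@(1,0):B a6@(1,2):A a7@(2,0):A a8@(0,2):B
t=2: a0@(2,1):A a1@(2,2):B a2@(2,3):B a3@(3,0):B a4@(3,1):B a5@(1,0):B a6@(3,2):A a7@(3,3):A a8@(0,2):B

3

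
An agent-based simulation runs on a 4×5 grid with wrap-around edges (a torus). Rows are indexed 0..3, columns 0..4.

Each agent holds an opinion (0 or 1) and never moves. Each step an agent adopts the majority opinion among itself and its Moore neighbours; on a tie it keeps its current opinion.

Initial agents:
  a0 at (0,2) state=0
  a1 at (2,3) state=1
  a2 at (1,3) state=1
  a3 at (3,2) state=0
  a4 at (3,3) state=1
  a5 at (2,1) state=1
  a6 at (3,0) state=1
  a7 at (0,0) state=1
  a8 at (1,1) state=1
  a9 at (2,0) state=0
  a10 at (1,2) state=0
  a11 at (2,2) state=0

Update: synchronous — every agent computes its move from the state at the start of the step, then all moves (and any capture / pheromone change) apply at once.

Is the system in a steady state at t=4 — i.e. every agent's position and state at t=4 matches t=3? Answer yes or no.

no

t=1: a0@(0,2):0 a1@(2,3):1 a2@(1,3):0 a3@(3,2):0 a4@(3,3):0 a5@(2,1):0 a6@(3,0):1 a7@(0,0):1 a8@(1,1):0 a9@(2,0):1 a10@(1,2):1 a11@(2,2):1
t=2: a0@(0,2):0 a1@(2,3):1 a2@(1,3):1 a3@(3,2):0 a4@(3,3):0 a5@(2,1):1 a6@(3,0):1 a7@(0,0):1 a8@(1,1):1 a9@(2,0):1 a10@(1,2):0 a11@(2,2):0
t=3: a0@(0,2):0 a1@(2,3):0 a2@(1,3):0 a3@(3,2):0 a4@(3,3):0 a5@(2,1):1 a6@(3,0):1 a7@(0,0):1 a8@(1,1):1 a9@(2,0):1 a10@(1,2):1 a11@(2,2):0
t=4: a0@(0,2):0 a1@(2,3):0 a2@(1,3):0 a3@(3,2):0 a4@(3,3):0 a5@(2,1):1 a6@(3,0):1 a7@(0,0):1 a8@(1,1):1 a9@(2,0):1 a10@(1,2):0 a11@(2,2):0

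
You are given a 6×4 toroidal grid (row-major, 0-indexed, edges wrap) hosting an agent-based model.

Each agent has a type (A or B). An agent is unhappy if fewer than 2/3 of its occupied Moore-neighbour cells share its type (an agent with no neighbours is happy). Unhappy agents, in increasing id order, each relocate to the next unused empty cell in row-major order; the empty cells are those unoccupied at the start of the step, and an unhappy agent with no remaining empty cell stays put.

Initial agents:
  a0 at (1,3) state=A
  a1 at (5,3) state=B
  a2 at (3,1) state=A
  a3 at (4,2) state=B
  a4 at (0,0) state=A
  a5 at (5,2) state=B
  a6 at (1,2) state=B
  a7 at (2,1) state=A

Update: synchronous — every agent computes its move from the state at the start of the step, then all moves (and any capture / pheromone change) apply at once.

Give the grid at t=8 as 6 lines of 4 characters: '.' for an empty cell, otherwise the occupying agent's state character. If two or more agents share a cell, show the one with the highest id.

t=1: a0@(0,1):A a1@(5,3):B a2@(0,2):A a3@(4,2):B a4@(0,3):A a5@(5,2):B a6@(1,0):B a7@(1,1):A
t=2: a0@(0,0):A a1@(1,2):B a2@(1,3):A a3@(4,2):B a4@(2,0):A a5@(2,1):B a6@(2,2):B a7@(1,1):A
t=3: a0@(0,0):A a1@(0,1):B a2@(0,2):A a3@(4,2):B a4@(2,0):A a5@(0,3):B a6@(1,0):B a7@(2,3):A
t=4: a0@(1,1):A a1@(1,2):B a2@(1,3):A a3@(4,2):B a4@(2,1):A a5@(2,2):B a6@(3,0):B a7@(3,1):A
t=5: a0@(0,0):A a1@(0,1):B a2@(0,2):A a3@(0,3):B a4@(1,0):A a5@(2,0):B a6@(2,3):B a7@(3,2):A
t=6: a0@(1,1):A a1@(1,2):B a2@(1,3):A a3@(2,1):B a4@(2,2):A a5@(3,0):B a6@(3,1):B a7@(3,3):A
t=7: a0@(0,0):A a1@(0,1):B a2@(0,2):A a3@(0,3):B a4@(1,0):A a5@(3,0):B a6@(3,1):B a7@(2,0):A
t=8: a0@(1,1):A a1@(1,2):B a2@(1,3):A a3@(2,1):B a4@(2,2):A a5@(2,3):B a6@(3,2):B a7@(3,3):A

....
.ABA
.BAB
..BA
....
....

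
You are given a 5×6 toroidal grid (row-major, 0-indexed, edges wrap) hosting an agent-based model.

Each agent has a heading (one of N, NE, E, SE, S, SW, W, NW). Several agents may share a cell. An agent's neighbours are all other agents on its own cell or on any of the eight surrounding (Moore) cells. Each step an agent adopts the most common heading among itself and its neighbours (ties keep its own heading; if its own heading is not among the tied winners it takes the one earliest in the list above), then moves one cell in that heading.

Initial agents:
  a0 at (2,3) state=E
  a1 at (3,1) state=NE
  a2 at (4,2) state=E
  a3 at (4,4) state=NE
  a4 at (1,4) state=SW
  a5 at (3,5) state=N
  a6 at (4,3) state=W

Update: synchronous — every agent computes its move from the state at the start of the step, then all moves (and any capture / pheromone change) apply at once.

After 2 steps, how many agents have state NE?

2

t=1: a0@(2,4):E a1@(2,2):NE a2@(4,3):E a3@(3,5):NE a4@(2,3):SW a5@(2,5):N a6@(4,2):W
t=2: a0@(2,5):E a1@(1,3):NE a2@(4,4):E a3@(2,0):NE a4@(3,2):SW a5@(1,5):N a6@(4,1):W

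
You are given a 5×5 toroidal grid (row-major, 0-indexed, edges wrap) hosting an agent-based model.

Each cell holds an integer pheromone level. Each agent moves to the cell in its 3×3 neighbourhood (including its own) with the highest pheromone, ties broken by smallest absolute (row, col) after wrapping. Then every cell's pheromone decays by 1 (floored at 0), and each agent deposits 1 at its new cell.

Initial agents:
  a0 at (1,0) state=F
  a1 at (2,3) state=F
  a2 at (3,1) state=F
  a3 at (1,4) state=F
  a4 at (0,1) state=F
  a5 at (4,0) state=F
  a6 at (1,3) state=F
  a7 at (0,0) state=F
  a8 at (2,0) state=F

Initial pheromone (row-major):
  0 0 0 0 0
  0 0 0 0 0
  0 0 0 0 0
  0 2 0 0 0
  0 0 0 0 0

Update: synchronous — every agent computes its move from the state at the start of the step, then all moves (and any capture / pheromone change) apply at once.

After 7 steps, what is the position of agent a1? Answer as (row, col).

t=1: a0@(0,0) a1@(1,2) a2@(3,1) a3@(0,0) a4@(0,0) a5@(3,1) a6@(0,2) a7@(0,0) a8@(3,1) | pheromone: 4 0 1 0 0 / 0 0 1 0 0 / 0 0 0 0 0 / 0 4 0 0 0 / 0 0 0 0 0
t=2: a0@(0,0) a1@(0,2) a2@(3,1) a3@(0,0) a4@(0,0) a5@(3,1) a6@(0,2) a7@(0,0) a8@(3,1) | pheromone: 7 0 2 0 0 / 0 0 0 0 0 / 0 0 0 0 0 / 0 6 0 0 0 / 0 0 0 0 0
t=3: a0@(0,0) a1@(0,2) a2@(3,1) a3@(0,0) a4@(0,0) a5@(3,1) a6@(0,2) a7@(0,0) a8@(3,1) | pheromone: 10 0 3 0 0 / 0 0 0 0 0 / 0 0 0 0 0 / 0 8 0 0 0 / 0 0 0 0 0
t=4: a0@(0,0) a1@(0,2) a2@(3,1) a3@(0,0) a4@(0,0) a5@(3,1) a6@(0,2) a7@(0,0) a8@(3,1) | pheromone: 13 0 4 0 0 / 0 0 0 0 0 / 0 0 0 0 0 / 0 10 0 0 0 / 0 0 0 0 0
t=5: a0@(0,0) a1@(0,2) a2@(3,1) a3@(0,0) a4@(0,0) a5@(3,1) a6@(0,2) a7@(0,0) a8@(3,1) | pheromone: 16 0 5 0 0 / 0 0 0 0 0 / 0 0 0 0 0 / 0 12 0 0 0 / 0 0 0 0 0
t=6: a0@(0,0) a1@(0,2) a2@(3,1) a3@(0,0) a4@(0,0) a5@(3,1) a6@(0,2) a7@(0,0) a8@(3,1) | pheromone: 19 0 6 0 0 / 0 0 0 0 0 / 0 0 0 0 0 / 0 14 0 0 0 / 0 0 0 0 0
t=7: a0@(0,0) a1@(0,2) a2@(3,1) a3@(0,0) a4@(0,0) a5@(3,1) a6@(0,2) a7@(0,0) a8@(3,1) | pheromone: 22 0 7 0 0 / 0 0 0 0 0 / 0 0 0 0 0 / 0 16 0 0 0 / 0 0 0 0 0

(0, 2)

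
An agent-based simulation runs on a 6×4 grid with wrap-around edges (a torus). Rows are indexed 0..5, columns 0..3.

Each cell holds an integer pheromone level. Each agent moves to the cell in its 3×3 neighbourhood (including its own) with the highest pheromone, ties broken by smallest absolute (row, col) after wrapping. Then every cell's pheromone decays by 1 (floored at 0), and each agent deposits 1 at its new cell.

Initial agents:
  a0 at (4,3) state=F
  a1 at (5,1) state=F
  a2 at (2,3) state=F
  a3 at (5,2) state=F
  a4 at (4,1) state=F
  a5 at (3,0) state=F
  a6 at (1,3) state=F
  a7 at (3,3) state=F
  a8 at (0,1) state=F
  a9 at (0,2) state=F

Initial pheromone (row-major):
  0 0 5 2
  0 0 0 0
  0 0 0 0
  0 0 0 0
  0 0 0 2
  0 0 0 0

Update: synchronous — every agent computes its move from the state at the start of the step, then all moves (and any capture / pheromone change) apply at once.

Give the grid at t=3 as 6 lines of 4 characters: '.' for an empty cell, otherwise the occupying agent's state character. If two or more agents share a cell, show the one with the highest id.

..F.
....
....
....
...F
....

t=1: a0@(4,3) a1@(0,2) a2@(1,0) a3@(0,2) a4@(3,0) a5@(4,3) a6@(0,2) a7@(4,3) a8@(0,2) a9@(0,2) | pheromone: 0 0 9 1 / 1 0 0 0 / 0 0 0 0 / 1 0 0 0 / 0 0 0 4 / 0 0 0 0
t=2: a0@(4,3) a1@(0,2) a2@(0,3) a3@(0,2) a4@(4,3) a5@(4,3) a6@(0,2) a7@(4,3) a8@(0,2) a9@(0,2) | pheromone: 0 0 13 1 / 0 0 0 0 / 0 0 0 0 / 0 0 0 0 / 0 0 0 7 / 0 0 0 0
t=3: a0@(4,3) a1@(0,2) a2@(0,2) a3@(0,2) a4@(4,3) a5@(4,3) a6@(0,2) a7@(4,3) a8@(0,2) a9@(0,2) | pheromone: 0 0 18 0 / 0 0 0 0 / 0 0 0 0 / 0 0 0 0 / 0 0 0 10 / 0 0 0 0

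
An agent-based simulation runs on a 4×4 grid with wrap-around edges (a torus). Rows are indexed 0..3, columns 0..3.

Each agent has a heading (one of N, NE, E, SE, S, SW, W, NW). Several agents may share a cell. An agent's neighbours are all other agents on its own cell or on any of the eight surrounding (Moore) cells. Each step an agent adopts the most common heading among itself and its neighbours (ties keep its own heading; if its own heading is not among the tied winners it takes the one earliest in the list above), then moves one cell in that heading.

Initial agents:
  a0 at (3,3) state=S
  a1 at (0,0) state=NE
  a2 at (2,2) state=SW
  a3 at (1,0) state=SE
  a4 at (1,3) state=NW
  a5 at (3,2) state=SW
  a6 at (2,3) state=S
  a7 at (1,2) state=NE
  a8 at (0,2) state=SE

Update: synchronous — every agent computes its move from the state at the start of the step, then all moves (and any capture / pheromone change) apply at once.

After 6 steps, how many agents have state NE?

9

t=1: a0@(0,3):S a1@(3,1):NE a2@(3,1):SW a3@(2,1):SE a4@(0,0):NE a5@(0,1):SW a6@(3,3):S a7@(0,3):NE a8@(1,3):SE
t=2: a0@(1,3):S a1@(2,2):NE a2@(0,0):SW a3@(3,2):SE a4@(3,1):NE a5@(1,0):SW a6@(0,3):S a7@(3,0):NE a8@(0,0):NE
t=3: a0@(2,3):S a1@(1,3):NE a2@(3,1):NE a3@(2,3):NE a4@(2,2):NE a5@(2,3):SW a6@(1,3):S a7@(2,1):NE a8@(3,1):NE
t=4: a0@(1,0):NE a1@(0,0):NE a2@(2,2):NE a3@(1,0):NE a4@(1,3):NE a5@(1,0):NE a6@(0,0):NE a7@(1,2):NE a8@(2,2):NE
t=5: a0@(0,1):NE a1@(3,1):NE a2@(1,3):NE a3@(0,1):NE a4@(0,0):NE a5@(0,1):NE a6@(3,1):NE a7@(0,3):NE a8@(1,3):NE
t=6: a0@(3,2):NE a1@(2,2):NE a2@(0,0):NE a3@(3,2):NE a4@(3,1):NE a5@(3,2):NE a6@(2,2):NE a7@(3,0):NE a8@(0,0):NE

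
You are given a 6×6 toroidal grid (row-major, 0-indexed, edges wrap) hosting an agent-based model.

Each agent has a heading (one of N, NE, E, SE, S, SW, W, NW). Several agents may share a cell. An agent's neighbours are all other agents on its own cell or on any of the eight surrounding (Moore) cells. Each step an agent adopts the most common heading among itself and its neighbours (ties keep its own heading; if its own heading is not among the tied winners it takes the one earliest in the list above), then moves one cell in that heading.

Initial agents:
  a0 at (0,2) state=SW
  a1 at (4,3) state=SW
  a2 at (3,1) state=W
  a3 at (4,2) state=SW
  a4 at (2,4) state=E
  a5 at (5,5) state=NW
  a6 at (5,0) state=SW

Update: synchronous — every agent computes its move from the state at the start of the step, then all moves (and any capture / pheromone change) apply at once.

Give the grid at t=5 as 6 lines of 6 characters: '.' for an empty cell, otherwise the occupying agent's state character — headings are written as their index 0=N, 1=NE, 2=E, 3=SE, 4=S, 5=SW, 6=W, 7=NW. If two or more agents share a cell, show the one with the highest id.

t=1: a0@(1,1):SW a1@(5,2):SW a2@(3,0):W a3@(5,1):SW a4@(2,5):E a5@(4,4):NW a6@(0,5):SW
t=2: a0@(2,0):SW a1@(0,1):SW a2@(3,5):W a3@(0,0):SW a4@(2,0):E a5@(3,3):NW a6@(1,4):SW
t=3: a0@(3,5):SW a1@(1,0):SW a2@(3,4):W a3@(1,5):SW a4@(2,1):E a5@(2,2):NW a6@(2,3):SW
t=4: a0@(4,4):SW a1@(2,5):SW a2@(4,3):SW a3@(2,4):SW a4@(2,2):E a5@(1,1):NW a6@(3,2):SW
t=5: a0@(5,3):SW a1@(3,4):SW a2@(5,2):SW a3@(3,3):SW a4@(2,3):E a5@(0,0):NW a6@(4,1):SW

7.....
......
...2..
...55.
.5....
..55..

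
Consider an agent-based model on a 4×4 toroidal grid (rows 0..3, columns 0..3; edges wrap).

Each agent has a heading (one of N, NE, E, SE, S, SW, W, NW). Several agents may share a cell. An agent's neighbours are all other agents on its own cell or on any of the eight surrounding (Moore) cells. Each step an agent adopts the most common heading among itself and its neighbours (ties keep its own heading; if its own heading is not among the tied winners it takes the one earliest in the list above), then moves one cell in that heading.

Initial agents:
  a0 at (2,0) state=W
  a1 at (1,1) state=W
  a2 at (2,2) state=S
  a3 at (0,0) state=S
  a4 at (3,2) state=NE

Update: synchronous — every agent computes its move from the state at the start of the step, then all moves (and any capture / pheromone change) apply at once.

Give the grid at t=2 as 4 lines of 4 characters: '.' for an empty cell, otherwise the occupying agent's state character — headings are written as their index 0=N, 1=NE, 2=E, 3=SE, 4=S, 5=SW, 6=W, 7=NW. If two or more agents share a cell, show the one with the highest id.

t=1: a0@(2,3):W a1@(1,0):W a2@(3,2):S a3@(1,0):S a4@(2,3):NE
t=2: a0@(2,2):W a1@(1,3):W a2@(0,2):S a3@(1,3):W a4@(3,3):S

..4.
...6
..6.
...4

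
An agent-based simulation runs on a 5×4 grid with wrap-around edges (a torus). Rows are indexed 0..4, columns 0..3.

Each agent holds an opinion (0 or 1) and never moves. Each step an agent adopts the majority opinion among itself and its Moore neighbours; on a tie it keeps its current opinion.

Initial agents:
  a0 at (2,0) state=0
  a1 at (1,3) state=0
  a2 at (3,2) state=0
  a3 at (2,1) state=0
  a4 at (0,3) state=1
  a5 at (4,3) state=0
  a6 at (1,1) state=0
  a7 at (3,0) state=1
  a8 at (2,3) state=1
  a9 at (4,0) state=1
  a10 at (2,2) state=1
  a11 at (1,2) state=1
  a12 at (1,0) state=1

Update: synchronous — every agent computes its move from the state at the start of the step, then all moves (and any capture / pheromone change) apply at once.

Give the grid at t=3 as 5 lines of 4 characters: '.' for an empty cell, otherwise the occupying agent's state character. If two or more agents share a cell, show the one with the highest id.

...1
0011
0001
1.0.
1..1

t=1: a0@(2,0):0 a1@(1,3):1 a2@(3,2):0 a3@(2,1):0 a4@(0,3):1 a5@(4,3):1 a6@(1,1):0 a7@(3,0):1 a8@(2,3):1 a9@(4,0):1 a10@(2,2):0 a11@(1,2):1 a12@(1,0):0
t=2: (unchanged — steady state)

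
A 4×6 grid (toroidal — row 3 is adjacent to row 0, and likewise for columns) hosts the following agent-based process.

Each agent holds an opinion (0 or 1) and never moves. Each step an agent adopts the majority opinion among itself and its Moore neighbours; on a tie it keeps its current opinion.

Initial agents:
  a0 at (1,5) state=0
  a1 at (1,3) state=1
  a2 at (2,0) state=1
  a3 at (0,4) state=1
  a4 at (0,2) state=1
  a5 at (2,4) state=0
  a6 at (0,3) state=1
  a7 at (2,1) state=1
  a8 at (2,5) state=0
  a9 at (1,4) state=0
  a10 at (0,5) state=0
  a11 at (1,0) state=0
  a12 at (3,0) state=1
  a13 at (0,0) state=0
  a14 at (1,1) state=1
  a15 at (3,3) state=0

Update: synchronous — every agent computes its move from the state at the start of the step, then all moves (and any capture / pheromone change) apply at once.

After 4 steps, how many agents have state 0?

8

t=1: a0@(1,5):0 a1@(1,3):1 a2@(2,0):1 a3@(0,4):0 a4@(0,2):1 a5@(2,4):0 a6@(0,3):1 a7@(2,1):1 a8@(2,5):0 a9@(1,4):0 a10@(0,5):0 a11@(1,0):0 a12@(3,0):1 a13@(0,0):0 a14@(1,1):1 a15@(3,3):1
t=2: (unchanged — steady state)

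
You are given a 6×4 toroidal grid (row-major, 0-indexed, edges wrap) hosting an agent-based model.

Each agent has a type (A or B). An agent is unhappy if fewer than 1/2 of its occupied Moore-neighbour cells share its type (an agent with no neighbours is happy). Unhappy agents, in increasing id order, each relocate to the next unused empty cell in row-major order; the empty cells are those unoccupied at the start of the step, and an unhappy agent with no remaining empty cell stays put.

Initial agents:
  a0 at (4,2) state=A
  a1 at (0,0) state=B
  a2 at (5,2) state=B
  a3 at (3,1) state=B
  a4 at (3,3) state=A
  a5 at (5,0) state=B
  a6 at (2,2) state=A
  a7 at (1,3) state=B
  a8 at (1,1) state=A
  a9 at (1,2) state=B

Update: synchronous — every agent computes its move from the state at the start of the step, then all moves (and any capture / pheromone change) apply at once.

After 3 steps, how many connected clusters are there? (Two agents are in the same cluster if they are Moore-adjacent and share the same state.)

3

t=1: a0@(0,1):A a1@(0,0):B a2@(0,2):B a3@(0,3):B a4@(3,3):A a5@(5,0):B a6@(1,0):A a7@(1,3):B a8@(2,0):A a9@(2,1):B
t=2: a0@(1,1):A a1@(0,0):B a2@(0,2):B a3@(0,3):B a4@(3,3):A a5@(5,0):B a6@(1,2):A a7@(1,3):B a8@(2,0):A a9@(2,2):B
t=3: a0@(0,1):A a1@(0,0):B a2@(0,2):B a3@(0,3):B a4@(3,3):A a5@(5,0):B a6@(1,0):A a7@(1,3):B a8@(2,0):A a9@(2,1):B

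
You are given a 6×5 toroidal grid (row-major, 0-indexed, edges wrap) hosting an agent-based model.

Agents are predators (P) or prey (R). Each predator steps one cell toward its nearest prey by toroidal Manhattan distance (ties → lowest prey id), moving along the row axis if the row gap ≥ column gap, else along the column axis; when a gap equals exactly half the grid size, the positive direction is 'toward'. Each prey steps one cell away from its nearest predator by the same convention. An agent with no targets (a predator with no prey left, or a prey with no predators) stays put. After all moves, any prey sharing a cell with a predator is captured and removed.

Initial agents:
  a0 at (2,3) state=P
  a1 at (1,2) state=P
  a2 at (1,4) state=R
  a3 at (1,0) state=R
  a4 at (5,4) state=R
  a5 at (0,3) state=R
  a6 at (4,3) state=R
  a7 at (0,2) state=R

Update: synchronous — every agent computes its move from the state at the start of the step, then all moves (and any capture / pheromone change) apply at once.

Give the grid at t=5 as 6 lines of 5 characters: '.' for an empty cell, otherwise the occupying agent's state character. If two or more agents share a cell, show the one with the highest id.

t=1: a0@(1,3):P a1@(0,2):P a2@(0,4):R a3@(1,4):R a4@(4,4):R a5@(5,3):R a6@(5,3):R a7@(5,2):R
t=2: a0@(1,4):P a1@(5,2):P a2@(5,4):R a3@(1,0):R a4@(3,4):R a5@(4,3):R a6@(4,3):R a7@(4,2):R
t=3: a0@(1,0):P a1@(4,2):P a2@(4,4):R a3@(1,1):R a4@(4,4):R a5@(3,3):R a6@(3,3):R a7@(3,2):R
t=4: a0@(1,1):P a1@(3,2):P a2@(4,0):R a3@(1,2):R a4@(4,0):R a5@(2,3):R a6@(2,3):R a7@(2,2):R
t=5: a0@(1,2):P a1@(2,2):P a2@(4,4):R a3@(1,3):R a4@(4,4):R a5@(1,3):R a6@(1,3):R

.....
..PR.
..P..
.....
....R
.....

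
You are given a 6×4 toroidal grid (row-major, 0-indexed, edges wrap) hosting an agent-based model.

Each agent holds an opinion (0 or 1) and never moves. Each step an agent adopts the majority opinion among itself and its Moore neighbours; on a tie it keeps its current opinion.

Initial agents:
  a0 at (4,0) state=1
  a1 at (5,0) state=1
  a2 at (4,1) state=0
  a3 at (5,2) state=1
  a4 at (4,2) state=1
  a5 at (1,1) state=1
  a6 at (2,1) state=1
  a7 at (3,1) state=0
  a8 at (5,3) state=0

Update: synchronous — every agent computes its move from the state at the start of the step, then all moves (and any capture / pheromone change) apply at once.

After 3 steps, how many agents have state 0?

t=1: a0@(4,0):0 a1@(5,0):1 a2@(4,1):1 a3@(5,2):1 a4@(4,2):0 a5@(1,1):1 a6@(2,1):1 a7@(3,1):1 a8@(5,3):1
t=2: a0@(4,0):1 a1@(5,0):1 a2@(4,1):1 a3@(5,2):1 a4@(4,2):1 a5@(1,1):1 a6@(2,1):1 a7@(3,1):1 a8@(5,3):1
t=3: (unchanged — steady state)

0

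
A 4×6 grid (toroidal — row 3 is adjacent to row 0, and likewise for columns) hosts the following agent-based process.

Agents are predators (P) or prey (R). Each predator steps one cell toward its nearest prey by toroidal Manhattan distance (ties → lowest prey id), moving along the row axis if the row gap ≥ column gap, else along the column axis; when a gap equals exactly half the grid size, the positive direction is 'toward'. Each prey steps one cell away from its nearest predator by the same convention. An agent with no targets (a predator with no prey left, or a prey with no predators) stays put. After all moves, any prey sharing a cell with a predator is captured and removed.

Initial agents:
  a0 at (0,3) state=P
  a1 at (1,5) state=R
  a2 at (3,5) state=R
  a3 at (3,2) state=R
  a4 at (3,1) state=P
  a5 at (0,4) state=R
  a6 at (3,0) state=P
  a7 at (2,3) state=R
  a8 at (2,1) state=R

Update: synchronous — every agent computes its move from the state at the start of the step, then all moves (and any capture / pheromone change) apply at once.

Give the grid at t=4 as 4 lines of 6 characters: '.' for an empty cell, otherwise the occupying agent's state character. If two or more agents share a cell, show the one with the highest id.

t=1: a0@(0,4):P a1@(1,0):R a2@(3,4):R a3@(3,3):R a4@(3,2):P a5@(0,5):R a6@(3,5):P a7@(1,3):R a8@(1,1):R
t=2: a0@(3,4):P a1@(1,1):R a2@(2,4):R a4@(3,3):P a5@(0,0):R a6@(3,4):P a7@(2,3):R a8@(0,1):R
t=3: a0@(2,4):P a1@(0,1):R a2@(1,4):R a4@(2,3):P a5@(0,1):R a6@(2,4):P a7@(1,3):R a8@(0,0):R
t=4: a0@(1,4):P a1@(3,1):R a2@(0,4):R a4@(1,3):P a5@(3,1):R a6@(1,4):P a7@(0,3):R a8@(3,0):R

...RR.
...PP.
......
RR....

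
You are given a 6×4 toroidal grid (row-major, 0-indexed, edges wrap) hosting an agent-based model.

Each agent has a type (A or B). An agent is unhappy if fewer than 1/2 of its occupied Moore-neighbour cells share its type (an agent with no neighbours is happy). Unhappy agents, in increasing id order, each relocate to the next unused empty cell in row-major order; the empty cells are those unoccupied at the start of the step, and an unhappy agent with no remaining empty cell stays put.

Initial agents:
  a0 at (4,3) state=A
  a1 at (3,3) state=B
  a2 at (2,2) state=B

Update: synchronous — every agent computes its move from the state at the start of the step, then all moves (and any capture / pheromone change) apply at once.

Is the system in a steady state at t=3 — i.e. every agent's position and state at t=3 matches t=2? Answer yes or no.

yes

t=1: a0@(0,0):A a1@(3,3):B a2@(2,2):B
t=2: (unchanged — steady state)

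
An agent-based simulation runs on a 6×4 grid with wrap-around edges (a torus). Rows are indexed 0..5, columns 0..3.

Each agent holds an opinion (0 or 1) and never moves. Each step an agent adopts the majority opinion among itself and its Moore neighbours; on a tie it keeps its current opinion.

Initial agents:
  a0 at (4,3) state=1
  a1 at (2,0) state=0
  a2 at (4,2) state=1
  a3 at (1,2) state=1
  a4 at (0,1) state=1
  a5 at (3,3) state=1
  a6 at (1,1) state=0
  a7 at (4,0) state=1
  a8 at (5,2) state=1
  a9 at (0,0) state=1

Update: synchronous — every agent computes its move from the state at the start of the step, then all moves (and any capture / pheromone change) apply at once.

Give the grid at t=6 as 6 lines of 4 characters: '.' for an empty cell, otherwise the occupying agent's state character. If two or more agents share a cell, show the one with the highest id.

11..
.11.
1...
...1
1.11
..1.

t=1: a0@(4,3):1 a1@(2,0):0 a2@(4,2):1 a3@(1,2):1 a4@(0,1):1 a5@(3,3):1 a6@(1,1):1 a7@(4,0):1 a8@(5,2):1 a9@(0,0):1
t=2: a0@(4,3):1 a1@(2,0):1 a2@(4,2):1 a3@(1,2):1 a4@(0,1):1 a5@(3,3):1 a6@(1,1):1 a7@(4,0):1 a8@(5,2):1 a9@(0,0):1
t=3: (unchanged — steady state)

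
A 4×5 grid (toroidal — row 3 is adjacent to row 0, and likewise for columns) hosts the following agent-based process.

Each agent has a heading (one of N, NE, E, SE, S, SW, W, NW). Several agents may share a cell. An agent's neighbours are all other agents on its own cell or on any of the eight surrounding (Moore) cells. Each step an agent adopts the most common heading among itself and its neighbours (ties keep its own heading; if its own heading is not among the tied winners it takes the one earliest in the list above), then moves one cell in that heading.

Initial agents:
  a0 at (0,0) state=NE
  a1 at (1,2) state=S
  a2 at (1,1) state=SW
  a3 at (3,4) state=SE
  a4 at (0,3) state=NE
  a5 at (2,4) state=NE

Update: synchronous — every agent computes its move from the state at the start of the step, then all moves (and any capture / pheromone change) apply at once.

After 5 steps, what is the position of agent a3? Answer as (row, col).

t=1: a0@(3,1):NE a1@(2,2):S a2@(2,0):SW a3@(2,0):NE a4@(3,4):NE a5@(1,0):NE
t=2: a0@(2,2):NE a1@(3,2):S a2@(1,1):NE a3@(1,1):NE a4@(2,0):NE a5@(0,1):NE
t=3: a0@(1,3):NE a1@(2,3):NE a2@(0,2):NE a3@(0,2):NE a4@(1,1):NE a5@(3,2):NE
t=4: a0@(0,4):NE a1@(1,4):NE a2@(3,3):NE a3@(3,3):NE a4@(0,2):NE a5@(2,3):NE
t=5: a0@(3,0):NE a1@(0,0):NE a2@(2,4):NE a3@(2,4):NE a4@(3,3):NE a5@(1,4):NE

(2, 4)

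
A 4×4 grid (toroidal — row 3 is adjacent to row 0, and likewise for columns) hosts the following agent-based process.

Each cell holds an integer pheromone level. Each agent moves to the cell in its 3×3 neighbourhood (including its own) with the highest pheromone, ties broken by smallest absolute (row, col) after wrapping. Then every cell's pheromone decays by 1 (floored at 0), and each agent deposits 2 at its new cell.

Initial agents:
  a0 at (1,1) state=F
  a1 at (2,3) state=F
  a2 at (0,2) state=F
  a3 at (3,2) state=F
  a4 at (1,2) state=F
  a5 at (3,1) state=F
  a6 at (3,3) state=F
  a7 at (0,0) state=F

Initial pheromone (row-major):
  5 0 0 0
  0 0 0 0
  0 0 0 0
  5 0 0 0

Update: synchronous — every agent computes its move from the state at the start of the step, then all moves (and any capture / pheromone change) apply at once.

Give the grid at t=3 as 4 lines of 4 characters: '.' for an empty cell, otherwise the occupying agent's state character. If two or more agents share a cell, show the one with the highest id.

F...
....
....
....

t=1: a0@(0,0) a1@(3,0) a2@(0,1) a3@(0,1) a4@(0,1) a5@(0,0) a6@(0,0) a7@(0,0) | pheromone: 12 6 0 0 / 0 0 0 0 / 0 0 0 0 / 6 0 0 0
t=2: a0@(0,0) a1@(0,0) a2@(0,0) a3@(0,0) a4@(0,0) a5@(0,0) a6@(0,0) a7@(0,0) | pheromone: 27 5 0 0 / 0 0 0 0 / 0 0 0 0 / 5 0 0 0
t=3: a0@(0,0) a1@(0,0) a2@(0,0) a3@(0,0) a4@(0,0) a5@(0,0) a6@(0,0) a7@(0,0) | pheromone: 42 4 0 0 / 0 0 0 0 / 0 0 0 0 / 4 0 0 0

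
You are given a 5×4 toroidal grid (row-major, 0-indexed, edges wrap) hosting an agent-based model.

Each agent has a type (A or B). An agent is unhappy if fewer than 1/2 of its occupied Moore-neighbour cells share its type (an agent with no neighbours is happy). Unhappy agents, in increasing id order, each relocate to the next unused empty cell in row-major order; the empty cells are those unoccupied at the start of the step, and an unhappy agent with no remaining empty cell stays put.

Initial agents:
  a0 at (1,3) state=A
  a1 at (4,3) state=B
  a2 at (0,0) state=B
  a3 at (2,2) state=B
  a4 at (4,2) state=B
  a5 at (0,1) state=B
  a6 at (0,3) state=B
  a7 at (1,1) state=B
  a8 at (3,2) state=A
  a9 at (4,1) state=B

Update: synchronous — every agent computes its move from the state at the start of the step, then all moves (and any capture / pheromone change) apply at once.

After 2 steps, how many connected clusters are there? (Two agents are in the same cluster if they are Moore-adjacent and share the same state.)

t=1: a0@(0,2):A a1@(4,3):B a2@(0,0):B a3@(1,0):B a4@(4,2):B a5@(0,1):B a6@(0,3):B a7@(1,1):B a8@(1,2):A a9@(4,1):B
t=2: a0@(1,3):A a1@(4,3):B a2@(0,0):B a3@(1,0):B a4@(4,2):B a5@(0,1):B a6@(0,3):B a7@(1,1):B a8@(2,0):A a9@(4,1):B

2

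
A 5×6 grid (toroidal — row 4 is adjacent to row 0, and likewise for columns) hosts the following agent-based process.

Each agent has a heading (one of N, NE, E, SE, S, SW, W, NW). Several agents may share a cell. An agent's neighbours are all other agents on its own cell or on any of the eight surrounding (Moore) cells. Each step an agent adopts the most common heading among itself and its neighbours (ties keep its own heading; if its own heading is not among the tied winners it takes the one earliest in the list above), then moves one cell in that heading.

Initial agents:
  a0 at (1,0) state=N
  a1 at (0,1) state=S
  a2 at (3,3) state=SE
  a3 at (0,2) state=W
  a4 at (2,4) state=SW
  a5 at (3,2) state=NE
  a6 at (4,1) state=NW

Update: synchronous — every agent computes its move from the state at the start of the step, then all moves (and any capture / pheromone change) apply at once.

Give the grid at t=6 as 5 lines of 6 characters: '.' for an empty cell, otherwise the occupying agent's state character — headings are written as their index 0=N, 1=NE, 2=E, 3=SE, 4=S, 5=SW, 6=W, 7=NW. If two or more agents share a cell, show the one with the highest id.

t=1: a0@(0,0):N a1@(1,1):S a2@(4,4):SE a3@(0,1):W a4@(3,3):SW a5@(2,3):NE a6@(3,0):NW
t=2: a0@(4,0):N a1@(2,1):S a2@(0,5):SE a3@(0,0):W a4@(4,2):SW a5@(1,4):NE a6@(2,5):NW
t=3: a0@(3,0):N a1@(3,1):S a2@(1,0):SE a3@(0,5):W a4@(0,1):SW a5@(0,5):NE a6@(1,4):NW
t=4: a0@(2,0):N a1@(4,1):S a2@(2,1):SE a3@(0,4):W a4@(1,0):SW a5@(4,0):NE a6@(0,3):NW
t=5: a0@(1,0):N a1@(0,1):S a2@(3,2):SE a3@(0,3):W a4@(2,5):SW a5@(3,1):NE a6@(4,2):NW
t=6: a0@(0,0):N a1@(1,1):S a2@(4,3):SE a3@(0,2):W a4@(3,4):SW a5@(2,2):NE a6@(3,1):NW

0.6...
.4....
..1...
.7..5.
...3..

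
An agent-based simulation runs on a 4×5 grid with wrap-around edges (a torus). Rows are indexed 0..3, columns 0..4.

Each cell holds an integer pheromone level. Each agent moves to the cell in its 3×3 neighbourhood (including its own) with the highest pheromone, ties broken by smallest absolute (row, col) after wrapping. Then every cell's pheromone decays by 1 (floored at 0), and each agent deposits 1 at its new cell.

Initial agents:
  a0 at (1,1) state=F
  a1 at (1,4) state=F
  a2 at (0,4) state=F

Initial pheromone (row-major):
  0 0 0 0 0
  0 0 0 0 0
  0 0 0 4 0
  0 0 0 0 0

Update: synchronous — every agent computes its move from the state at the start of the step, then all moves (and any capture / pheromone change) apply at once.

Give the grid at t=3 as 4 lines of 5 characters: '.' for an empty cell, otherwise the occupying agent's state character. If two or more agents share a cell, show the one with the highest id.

F....
.....
...F.
.....

t=1: a0@(0,0) a1@(2,3) a2@(0,0) | pheromone: 2 0 0 0 0 / 0 0 0 0 0 / 0 0 0 4 0 / 0 0 0 0 0
t=2: a0@(0,0) a1@(2,3) a2@(0,0) | pheromone: 3 0 0 0 0 / 0 0 0 0 0 / 0 0 0 4 0 / 0 0 0 0 0
t=3: a0@(0,0) a1@(2,3) a2@(0,0) | pheromone: 4 0 0 0 0 / 0 0 0 0 0 / 0 0 0 4 0 / 0 0 0 0 0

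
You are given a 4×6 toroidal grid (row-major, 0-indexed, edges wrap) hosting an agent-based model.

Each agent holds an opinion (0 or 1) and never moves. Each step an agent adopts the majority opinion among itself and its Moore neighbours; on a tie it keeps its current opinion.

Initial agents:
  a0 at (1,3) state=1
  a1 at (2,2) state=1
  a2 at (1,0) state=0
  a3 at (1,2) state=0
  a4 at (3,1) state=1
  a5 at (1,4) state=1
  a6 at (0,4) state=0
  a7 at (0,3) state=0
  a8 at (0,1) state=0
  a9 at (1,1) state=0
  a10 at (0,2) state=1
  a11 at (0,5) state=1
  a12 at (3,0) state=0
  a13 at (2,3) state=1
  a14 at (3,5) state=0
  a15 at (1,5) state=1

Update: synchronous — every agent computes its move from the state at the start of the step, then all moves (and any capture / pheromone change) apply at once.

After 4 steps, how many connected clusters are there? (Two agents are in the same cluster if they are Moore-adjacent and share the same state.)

t=1: a0@(1,3):1 a1@(2,2):1 a2@(1,0):0 a3@(1,2):0 a4@(3,1):1 a5@(1,4):1 a6@(0,4):1 a7@(0,3):0 a8@(0,1):0 a9@(1,1):0 a10@(0,2):0 a11@(0,5):0 a12@(3,0):0 a13@(2,3):1 a14@(3,5):0 a15@(1,5):1
t=2: a0@(1,3):1 a1@(2,2):1 a2@(1,0):0 a3@(1,2):0 a4@(3,1):0 a5@(1,4):1 a6@(0,4):1 a7@(0,3):0 a8@(0,1):0 a9@(1,1):0 a10@(0,2):0 a11@(0,5):0 a12@(3,0):0 a13@(2,3):1 a14@(3,5):0 a15@(1,5):1
t=3: (unchanged — steady state)

2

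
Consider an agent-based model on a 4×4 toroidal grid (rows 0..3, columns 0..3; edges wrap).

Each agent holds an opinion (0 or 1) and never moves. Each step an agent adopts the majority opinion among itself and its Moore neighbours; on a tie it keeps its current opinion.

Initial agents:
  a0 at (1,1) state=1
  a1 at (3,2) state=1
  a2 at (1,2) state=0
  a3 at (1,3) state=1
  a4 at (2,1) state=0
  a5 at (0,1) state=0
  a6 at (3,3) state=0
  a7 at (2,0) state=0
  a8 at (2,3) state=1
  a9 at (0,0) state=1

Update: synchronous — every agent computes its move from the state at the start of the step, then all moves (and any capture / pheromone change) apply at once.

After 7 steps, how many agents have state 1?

5

t=1: a0@(1,1):0 a1@(3,2):0 a2@(1,2):0 a3@(1,3):1 a4@(2,1):0 a5@(0,1):1 a6@(3,3):1 a7@(2,0):0 a8@(2,3):1 a9@(0,0):1
t=2: a0@(1,1):0 a1@(3,2):1 a2@(1,2):0 a3@(1,3):1 a4@(2,1):0 a5@(0,1):0 a6@(3,3):1 a7@(2,0):0 a8@(2,3):1 a9@(0,0):1
t=3: (unchanged — steady state)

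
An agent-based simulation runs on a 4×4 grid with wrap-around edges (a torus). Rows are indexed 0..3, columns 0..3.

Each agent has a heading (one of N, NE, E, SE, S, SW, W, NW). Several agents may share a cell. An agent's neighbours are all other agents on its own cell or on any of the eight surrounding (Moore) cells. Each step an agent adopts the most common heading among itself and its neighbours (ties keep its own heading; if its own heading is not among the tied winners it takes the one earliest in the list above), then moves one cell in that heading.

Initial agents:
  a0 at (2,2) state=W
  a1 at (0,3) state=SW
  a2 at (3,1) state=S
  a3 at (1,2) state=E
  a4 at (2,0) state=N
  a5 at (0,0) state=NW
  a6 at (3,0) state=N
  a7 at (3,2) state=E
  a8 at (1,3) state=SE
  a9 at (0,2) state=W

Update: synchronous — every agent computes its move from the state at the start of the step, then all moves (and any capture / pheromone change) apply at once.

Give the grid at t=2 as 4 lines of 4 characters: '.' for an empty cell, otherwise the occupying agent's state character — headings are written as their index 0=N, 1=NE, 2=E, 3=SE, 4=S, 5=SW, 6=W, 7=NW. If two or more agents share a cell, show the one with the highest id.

t=1: a0@(2,3):E a1@(0,0):E a2@(2,1):N a3@(1,1):W a4@(1,0):N a5@(3,3):NW a6@(2,0):N a7@(3,1):W a8@(1,2):W a9@(0,3):E
t=2: a0@(1,3):N a1@(0,1):E a2@(1,1):N a3@(0,1):N a4@(0,0):N a5@(3,0):E a6@(1,0):N a7@(2,1):N a8@(1,1):W a9@(0,0):E

20..
06.0
.0..
2...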